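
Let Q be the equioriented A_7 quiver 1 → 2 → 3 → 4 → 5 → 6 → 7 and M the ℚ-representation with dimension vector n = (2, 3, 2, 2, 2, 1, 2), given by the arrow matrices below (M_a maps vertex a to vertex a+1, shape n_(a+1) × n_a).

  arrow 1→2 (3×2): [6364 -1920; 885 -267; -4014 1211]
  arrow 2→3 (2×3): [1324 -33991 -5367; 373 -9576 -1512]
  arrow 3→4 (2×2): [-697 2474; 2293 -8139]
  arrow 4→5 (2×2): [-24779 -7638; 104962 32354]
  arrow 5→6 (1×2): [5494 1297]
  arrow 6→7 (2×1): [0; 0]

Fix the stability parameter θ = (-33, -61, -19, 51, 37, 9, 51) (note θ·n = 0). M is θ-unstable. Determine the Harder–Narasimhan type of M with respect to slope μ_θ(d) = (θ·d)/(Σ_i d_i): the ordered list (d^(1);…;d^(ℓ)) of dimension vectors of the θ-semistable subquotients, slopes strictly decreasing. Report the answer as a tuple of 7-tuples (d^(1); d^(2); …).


Barcode: M ≅ I[1,2], I[1,6], I[2,5], I[7,7]^2. HN layers by μ_θ (6 steps, strictly decreasing):
  μ^(1)=51; μ^(2)=44; μ^(3)=97/3; μ^(4)=-19; μ^(5)=-47; μ^(6)=-61

((0, 0, 0, 0, 0, 0, 2); (0, 0, 0, 1, 1, 0, 0); (0, 0, 0, 1, 1, 1, 0); (0, 0, 2, 0, 0, 0, 0); (2, 2, 0, 0, 0, 0, 0); (0, 1, 0, 0, 0, 0, 0))


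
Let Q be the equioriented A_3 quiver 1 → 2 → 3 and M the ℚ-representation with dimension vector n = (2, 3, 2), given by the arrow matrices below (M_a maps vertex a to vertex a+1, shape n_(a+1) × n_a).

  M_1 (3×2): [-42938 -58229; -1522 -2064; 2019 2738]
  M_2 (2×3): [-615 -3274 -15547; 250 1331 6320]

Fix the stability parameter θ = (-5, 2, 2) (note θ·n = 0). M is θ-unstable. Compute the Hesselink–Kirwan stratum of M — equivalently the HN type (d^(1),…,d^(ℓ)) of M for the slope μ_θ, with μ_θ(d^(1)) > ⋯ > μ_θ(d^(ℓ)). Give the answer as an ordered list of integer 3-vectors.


Interval decomposition of M: I[1,2], I[1,3], I[2,3].
HN type (ℓ=2): μ^(1)=2; μ^(2)=-5

((0, 3, 2); (2, 0, 0))


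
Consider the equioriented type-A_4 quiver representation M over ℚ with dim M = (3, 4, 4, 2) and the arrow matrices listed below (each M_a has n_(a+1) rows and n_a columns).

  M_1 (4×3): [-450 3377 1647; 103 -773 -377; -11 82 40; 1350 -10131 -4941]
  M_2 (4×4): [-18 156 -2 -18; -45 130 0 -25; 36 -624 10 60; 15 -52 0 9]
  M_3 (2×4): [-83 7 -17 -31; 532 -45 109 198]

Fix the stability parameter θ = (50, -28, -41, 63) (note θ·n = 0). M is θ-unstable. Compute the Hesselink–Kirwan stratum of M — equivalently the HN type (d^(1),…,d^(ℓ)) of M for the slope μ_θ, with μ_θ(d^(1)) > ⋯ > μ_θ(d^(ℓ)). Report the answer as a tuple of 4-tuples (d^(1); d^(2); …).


Via rank(M_{q-1}∘⋯∘M_p): M ≅ I[1,1], I[1,2], I[1,4], I[2,3], I[2,4], I[3,3].
μ_θ-semistable layers: μ^(1)=63; μ^(2)=50; μ^(3)=11; μ^(4)=-19/3; μ^(5)=-69/2; μ^(6)=-41

((0, 0, 0, 2); (1, 0, 0, 0); (1, 1, 0, 0); (1, 1, 1, 0); (0, 2, 2, 0); (0, 0, 1, 0))


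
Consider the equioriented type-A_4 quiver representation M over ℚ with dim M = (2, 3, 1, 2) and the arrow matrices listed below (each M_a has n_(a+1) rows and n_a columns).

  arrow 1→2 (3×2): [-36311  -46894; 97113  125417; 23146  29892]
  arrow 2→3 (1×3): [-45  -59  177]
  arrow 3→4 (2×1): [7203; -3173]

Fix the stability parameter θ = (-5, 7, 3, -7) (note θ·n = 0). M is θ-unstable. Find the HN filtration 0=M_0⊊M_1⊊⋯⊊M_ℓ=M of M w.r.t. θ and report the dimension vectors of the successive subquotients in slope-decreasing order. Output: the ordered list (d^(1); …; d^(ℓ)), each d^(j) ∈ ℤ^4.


Barcode: M ≅ I[1,2], I[1,4], I[2,2], I[4,4]. HN layers by μ_θ (4 steps, strictly decreasing):
  μ^(1)=7; μ^(2)=1; μ^(3)=-5; μ^(4)=-7

((0, 2, 0, 0); (0, 1, 1, 1); (2, 0, 0, 0); (0, 0, 0, 1))


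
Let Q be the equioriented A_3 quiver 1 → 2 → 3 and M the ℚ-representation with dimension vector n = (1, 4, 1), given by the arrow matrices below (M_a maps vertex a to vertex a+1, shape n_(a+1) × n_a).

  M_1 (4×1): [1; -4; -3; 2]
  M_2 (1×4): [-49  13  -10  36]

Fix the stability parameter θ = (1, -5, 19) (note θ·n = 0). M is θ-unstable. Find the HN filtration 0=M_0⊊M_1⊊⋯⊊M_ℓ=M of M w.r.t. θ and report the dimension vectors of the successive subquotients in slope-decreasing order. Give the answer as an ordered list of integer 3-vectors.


Via rank(M_{q-1}∘⋯∘M_p): M ≅ I[1,3], I[2,2]^3.
μ_θ-semistable layers: μ^(1)=19; μ^(2)=-2; μ^(3)=-5

((0, 0, 1); (1, 1, 0); (0, 3, 0))


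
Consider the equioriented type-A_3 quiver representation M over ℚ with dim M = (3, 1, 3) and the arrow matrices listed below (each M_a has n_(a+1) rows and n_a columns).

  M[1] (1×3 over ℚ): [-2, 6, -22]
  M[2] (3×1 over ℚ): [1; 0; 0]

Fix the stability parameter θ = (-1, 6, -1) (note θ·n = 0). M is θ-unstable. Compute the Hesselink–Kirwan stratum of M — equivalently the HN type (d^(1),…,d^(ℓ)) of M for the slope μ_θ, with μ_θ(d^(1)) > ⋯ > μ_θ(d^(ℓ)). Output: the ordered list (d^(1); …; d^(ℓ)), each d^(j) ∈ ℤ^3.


Interval decomposition of M: I[1,1]^2, I[1,3], I[3,3]^2.
HN type (ℓ=2): μ^(1)=5/2; μ^(2)=-1

((0, 1, 1); (3, 0, 2))


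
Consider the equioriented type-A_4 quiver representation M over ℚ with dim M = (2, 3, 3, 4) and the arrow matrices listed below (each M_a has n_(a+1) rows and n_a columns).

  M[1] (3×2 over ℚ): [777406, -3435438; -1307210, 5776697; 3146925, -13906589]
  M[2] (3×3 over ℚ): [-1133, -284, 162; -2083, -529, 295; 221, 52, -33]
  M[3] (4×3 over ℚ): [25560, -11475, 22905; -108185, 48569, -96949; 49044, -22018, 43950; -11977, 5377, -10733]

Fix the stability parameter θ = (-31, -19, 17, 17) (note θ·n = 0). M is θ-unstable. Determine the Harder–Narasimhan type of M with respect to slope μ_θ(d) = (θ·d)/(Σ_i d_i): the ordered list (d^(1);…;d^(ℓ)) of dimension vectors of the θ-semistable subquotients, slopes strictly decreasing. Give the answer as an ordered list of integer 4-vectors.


Barcode: M ≅ I[1,4]^2, I[2,3], I[4,4]^2. HN layers by μ_θ (3 steps, strictly decreasing):
  μ^(1)=17; μ^(2)=-19; μ^(3)=-31

((0, 0, 3, 4); (0, 3, 0, 0); (2, 0, 0, 0))


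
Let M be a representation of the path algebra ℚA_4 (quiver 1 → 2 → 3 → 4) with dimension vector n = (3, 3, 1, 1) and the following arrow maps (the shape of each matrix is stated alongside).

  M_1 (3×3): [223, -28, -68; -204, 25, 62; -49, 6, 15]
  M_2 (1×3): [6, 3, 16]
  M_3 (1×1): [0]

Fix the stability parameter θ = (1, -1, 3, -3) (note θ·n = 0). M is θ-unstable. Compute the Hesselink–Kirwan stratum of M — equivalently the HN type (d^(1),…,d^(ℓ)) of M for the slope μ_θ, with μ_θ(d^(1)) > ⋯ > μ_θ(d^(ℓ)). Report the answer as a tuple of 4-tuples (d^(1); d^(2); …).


Barcode: M ≅ I[1,2]^2, I[1,3], I[4,4]. HN layers by μ_θ (3 steps, strictly decreasing):
  μ^(1)=3; μ^(2)=0; μ^(3)=-3

((0, 0, 1, 0); (3, 3, 0, 0); (0, 0, 0, 1))


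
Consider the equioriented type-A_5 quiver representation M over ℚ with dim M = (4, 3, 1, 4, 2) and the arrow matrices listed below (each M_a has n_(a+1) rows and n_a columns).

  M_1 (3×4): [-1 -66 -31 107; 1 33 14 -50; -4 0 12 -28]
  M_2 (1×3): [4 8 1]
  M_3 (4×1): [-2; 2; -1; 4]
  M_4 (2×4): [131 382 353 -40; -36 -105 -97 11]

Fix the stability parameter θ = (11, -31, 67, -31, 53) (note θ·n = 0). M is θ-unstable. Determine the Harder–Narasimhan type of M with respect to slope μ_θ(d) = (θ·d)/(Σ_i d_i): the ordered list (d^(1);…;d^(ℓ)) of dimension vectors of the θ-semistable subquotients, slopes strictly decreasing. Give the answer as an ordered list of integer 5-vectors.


Via rank(M_{q-1}∘⋯∘M_p): M ≅ I[1,1]^2, I[1,2]^2, I[2,5], I[4,4]^2, I[4,5].
μ_θ-semistable layers: μ^(1)=53; μ^(2)=18; μ^(3)=11; μ^(4)=-10; μ^(5)=-31

((0, 0, 0, 0, 2); (0, 0, 1, 1, 0); (2, 0, 0, 0, 0); (2, 2, 0, 0, 0); (0, 1, 0, 3, 0))


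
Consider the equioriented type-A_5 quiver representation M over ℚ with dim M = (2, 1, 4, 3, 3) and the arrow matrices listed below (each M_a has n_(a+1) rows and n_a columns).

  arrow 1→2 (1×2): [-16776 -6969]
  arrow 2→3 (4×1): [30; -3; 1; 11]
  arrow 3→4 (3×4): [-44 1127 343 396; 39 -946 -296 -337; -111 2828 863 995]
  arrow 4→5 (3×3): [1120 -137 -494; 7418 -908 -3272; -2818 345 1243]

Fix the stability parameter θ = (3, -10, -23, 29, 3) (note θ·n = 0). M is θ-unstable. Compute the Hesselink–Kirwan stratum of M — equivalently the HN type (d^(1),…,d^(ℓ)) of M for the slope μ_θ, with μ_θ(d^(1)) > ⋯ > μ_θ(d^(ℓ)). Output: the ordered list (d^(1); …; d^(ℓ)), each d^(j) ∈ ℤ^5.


Via rank(M_{q-1}∘⋯∘M_p): M ≅ I[1,1], I[1,5], I[3,3], I[3,5]^2.
μ_θ-semistable layers: μ^(1)=16; μ^(2)=3; μ^(3)=-10; μ^(4)=-23

((0, 0, 0, 3, 3); (1, 0, 0, 0, 0); (1, 1, 1, 0, 0); (0, 0, 3, 0, 0))


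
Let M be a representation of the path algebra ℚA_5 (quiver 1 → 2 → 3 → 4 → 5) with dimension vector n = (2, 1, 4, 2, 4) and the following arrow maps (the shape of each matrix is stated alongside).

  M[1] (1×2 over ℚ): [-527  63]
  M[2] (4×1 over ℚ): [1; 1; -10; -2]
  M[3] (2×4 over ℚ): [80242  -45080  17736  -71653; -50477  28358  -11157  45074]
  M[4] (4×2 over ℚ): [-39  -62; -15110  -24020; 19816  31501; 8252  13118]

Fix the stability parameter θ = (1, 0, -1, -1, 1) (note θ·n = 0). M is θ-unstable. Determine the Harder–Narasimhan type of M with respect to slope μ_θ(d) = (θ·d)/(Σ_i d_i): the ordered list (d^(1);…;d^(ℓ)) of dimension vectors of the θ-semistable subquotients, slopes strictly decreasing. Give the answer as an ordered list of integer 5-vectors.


Barcode: M ≅ I[1,1], I[1,5], I[3,3]^2, I[3,5], I[5,5]^2. HN layers by μ_θ (3 steps, strictly decreasing):
  μ^(1)=1; μ^(2)=-1/4; μ^(3)=-1

((1, 0, 0, 0, 4); (1, 1, 1, 1, 0); (0, 0, 3, 1, 0))


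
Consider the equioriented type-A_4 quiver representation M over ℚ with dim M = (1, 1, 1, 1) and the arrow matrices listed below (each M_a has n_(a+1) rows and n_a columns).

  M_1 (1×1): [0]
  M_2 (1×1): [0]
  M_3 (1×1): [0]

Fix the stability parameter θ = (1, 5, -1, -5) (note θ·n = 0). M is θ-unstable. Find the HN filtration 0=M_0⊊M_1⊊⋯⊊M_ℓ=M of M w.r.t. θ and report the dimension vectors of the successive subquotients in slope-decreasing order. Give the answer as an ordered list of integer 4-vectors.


Barcode: M ≅ I[1,1], I[2,2], I[3,3], I[4,4]. HN layers by μ_θ (4 steps, strictly decreasing):
  μ^(1)=5; μ^(2)=1; μ^(3)=-1; μ^(4)=-5

((0, 1, 0, 0); (1, 0, 0, 0); (0, 0, 1, 0); (0, 0, 0, 1))


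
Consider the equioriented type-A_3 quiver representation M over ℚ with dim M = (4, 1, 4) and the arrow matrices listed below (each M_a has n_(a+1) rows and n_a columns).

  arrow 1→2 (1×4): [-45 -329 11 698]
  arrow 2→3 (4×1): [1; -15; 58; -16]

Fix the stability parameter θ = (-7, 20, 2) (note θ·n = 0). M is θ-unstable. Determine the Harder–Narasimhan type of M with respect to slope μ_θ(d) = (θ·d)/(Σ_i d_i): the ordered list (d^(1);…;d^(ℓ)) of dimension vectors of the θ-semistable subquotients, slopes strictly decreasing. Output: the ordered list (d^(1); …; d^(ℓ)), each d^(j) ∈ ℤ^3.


Via rank(M_{q-1}∘⋯∘M_p): M ≅ I[1,1]^3, I[1,3], I[3,3]^3.
μ_θ-semistable layers: μ^(1)=11; μ^(2)=2; μ^(3)=-7

((0, 1, 1); (0, 0, 3); (4, 0, 0))


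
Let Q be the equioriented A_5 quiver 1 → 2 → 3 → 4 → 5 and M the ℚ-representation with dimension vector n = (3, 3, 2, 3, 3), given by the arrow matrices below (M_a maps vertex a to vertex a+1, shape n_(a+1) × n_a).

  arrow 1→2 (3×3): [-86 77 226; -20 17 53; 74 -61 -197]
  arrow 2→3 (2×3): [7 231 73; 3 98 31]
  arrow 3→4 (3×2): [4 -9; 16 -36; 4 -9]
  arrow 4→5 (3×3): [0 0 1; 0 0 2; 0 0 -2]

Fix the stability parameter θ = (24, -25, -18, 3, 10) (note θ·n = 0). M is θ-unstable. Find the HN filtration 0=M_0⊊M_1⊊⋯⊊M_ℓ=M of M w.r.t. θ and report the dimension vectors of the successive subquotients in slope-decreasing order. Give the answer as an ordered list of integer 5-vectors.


Via rank(M_{q-1}∘⋯∘M_p): M ≅ I[1,2], I[1,3], I[1,5], I[4,4]^2, I[5,5]^2.
μ_θ-semistable layers: μ^(1)=10; μ^(2)=3; μ^(3)=-1/2; μ^(4)=-19/3

((0, 0, 0, 0, 3); (0, 0, 0, 3, 0); (1, 1, 0, 0, 0); (2, 2, 2, 0, 0))


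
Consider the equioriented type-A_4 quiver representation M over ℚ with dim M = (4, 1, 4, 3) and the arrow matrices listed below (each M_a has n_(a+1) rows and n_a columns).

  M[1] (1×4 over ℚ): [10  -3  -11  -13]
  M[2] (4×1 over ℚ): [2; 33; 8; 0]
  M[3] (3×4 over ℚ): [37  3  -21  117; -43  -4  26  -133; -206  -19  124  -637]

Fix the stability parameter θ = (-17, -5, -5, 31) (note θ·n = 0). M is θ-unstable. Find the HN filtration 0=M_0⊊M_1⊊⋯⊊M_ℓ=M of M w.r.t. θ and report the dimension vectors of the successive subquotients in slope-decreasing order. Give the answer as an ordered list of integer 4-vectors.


Barcode: M ≅ I[1,1]^3, I[1,4], I[3,3], I[3,4]^2. HN layers by μ_θ (3 steps, strictly decreasing):
  μ^(1)=31; μ^(2)=-5; μ^(3)=-17

((0, 0, 0, 3); (0, 1, 4, 0); (4, 0, 0, 0))


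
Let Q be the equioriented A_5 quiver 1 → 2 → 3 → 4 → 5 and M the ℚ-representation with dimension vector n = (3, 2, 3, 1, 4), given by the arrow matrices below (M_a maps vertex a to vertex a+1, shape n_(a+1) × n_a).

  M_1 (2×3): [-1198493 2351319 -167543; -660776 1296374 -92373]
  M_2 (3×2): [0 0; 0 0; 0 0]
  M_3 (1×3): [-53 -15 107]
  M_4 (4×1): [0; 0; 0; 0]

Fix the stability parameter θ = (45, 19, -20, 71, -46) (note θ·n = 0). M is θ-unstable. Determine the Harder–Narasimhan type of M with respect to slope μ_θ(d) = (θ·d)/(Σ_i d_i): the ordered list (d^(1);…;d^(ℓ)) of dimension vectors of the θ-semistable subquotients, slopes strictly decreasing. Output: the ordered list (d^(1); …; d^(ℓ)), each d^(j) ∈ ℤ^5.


Via rank(M_{q-1}∘⋯∘M_p): M ≅ I[1,1], I[1,2]^2, I[3,3]^2, I[3,4], I[5,5]^4.
μ_θ-semistable layers: μ^(1)=71; μ^(2)=45; μ^(3)=32; μ^(4)=-20; μ^(5)=-46

((0, 0, 0, 1, 0); (1, 0, 0, 0, 0); (2, 2, 0, 0, 0); (0, 0, 3, 0, 0); (0, 0, 0, 0, 4))


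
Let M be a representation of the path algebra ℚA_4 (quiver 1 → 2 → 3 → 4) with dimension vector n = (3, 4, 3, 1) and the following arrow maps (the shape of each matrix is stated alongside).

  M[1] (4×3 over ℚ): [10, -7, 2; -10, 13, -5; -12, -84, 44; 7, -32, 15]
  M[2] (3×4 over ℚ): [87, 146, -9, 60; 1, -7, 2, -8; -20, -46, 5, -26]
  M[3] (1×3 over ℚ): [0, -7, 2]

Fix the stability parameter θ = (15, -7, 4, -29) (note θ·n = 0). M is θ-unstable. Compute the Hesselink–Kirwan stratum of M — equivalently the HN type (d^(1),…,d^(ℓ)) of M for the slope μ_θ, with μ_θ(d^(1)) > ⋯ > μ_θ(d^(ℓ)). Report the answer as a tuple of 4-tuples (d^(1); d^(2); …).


Interval decomposition of M: I[1,3]^2, I[1,4], I[2,2].
HN type (ℓ=3): μ^(1)=4; μ^(2)=-17/4; μ^(3)=-7

((2, 2, 2, 0); (1, 1, 1, 1); (0, 1, 0, 0))


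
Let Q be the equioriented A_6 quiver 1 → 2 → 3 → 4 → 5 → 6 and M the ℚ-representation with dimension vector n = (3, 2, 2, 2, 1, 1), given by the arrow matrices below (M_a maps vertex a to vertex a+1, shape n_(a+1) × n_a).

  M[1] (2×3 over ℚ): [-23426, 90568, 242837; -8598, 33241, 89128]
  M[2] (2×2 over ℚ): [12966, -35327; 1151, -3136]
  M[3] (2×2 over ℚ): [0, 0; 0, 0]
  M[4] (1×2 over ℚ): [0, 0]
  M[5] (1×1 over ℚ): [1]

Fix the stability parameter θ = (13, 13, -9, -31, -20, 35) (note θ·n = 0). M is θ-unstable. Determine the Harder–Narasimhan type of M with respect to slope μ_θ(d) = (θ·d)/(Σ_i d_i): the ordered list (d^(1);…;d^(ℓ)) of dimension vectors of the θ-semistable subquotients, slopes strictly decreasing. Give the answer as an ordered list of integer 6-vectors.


Barcode: M ≅ I[1,1], I[1,3]^2, I[4,4]^2, I[5,6]. HN layers by μ_θ (5 steps, strictly decreasing):
  μ^(1)=35; μ^(2)=13; μ^(3)=17/3; μ^(4)=-20; μ^(5)=-31

((0, 0, 0, 0, 0, 1); (1, 0, 0, 0, 0, 0); (2, 2, 2, 0, 0, 0); (0, 0, 0, 0, 1, 0); (0, 0, 0, 2, 0, 0))


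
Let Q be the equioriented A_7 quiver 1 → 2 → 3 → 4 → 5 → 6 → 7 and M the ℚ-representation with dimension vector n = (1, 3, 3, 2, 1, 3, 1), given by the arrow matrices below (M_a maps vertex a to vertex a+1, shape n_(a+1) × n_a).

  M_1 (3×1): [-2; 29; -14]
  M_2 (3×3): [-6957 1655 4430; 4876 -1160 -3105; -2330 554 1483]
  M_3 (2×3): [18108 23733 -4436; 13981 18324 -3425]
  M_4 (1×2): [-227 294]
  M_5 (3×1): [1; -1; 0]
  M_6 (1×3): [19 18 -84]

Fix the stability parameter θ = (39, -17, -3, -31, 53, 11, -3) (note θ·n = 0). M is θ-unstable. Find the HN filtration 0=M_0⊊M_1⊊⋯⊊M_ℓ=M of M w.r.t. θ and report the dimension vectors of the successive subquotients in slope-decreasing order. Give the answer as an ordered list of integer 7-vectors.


Interval decomposition of M: I[1,4], I[2,2], I[2,7], I[3,3], I[6,6]^2.
HN type (ℓ=4): μ^(1)=61/3; μ^(2)=11; μ^(3)=-3; μ^(4)=-17

((0, 0, 0, 0, 1, 1, 1); (0, 0, 0, 0, 0, 2, 0); (1, 1, 2, 1, 0, 0, 0); (0, 2, 1, 1, 0, 0, 0))


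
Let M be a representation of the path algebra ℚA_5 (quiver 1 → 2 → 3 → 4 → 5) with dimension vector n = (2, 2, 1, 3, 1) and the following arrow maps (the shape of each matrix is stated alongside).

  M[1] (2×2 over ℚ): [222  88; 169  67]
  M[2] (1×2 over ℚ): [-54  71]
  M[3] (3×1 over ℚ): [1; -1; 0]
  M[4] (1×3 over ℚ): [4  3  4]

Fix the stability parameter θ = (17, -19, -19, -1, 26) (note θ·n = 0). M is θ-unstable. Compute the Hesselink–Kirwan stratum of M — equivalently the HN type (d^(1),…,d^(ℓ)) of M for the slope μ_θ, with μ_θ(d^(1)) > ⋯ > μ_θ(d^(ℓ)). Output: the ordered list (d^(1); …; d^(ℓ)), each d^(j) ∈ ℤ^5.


Via rank(M_{q-1}∘⋯∘M_p): M ≅ I[1,2], I[1,5], I[4,4]^2.
μ_θ-semistable layers: μ^(1)=26; μ^(2)=-1; μ^(3)=-7

((0, 0, 0, 0, 1); (1, 1, 0, 3, 0); (1, 1, 1, 0, 0))


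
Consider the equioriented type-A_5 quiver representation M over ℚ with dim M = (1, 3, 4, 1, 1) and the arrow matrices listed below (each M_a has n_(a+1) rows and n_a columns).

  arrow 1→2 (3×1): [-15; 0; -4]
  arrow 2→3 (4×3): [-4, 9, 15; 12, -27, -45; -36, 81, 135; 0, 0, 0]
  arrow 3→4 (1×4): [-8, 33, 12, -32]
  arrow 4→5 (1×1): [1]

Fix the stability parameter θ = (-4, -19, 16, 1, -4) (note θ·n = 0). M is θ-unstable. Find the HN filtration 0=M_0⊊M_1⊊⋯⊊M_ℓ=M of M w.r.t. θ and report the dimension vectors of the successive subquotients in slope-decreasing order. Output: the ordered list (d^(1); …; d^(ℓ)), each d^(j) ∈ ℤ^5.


Interval decomposition of M: I[1,2], I[2,2], I[2,5], I[3,3]^3.
HN type (ℓ=4): μ^(1)=16; μ^(2)=13/3; μ^(3)=-23/2; μ^(4)=-19

((0, 0, 3, 0, 0); (0, 0, 1, 1, 1); (1, 1, 0, 0, 0); (0, 2, 0, 0, 0))


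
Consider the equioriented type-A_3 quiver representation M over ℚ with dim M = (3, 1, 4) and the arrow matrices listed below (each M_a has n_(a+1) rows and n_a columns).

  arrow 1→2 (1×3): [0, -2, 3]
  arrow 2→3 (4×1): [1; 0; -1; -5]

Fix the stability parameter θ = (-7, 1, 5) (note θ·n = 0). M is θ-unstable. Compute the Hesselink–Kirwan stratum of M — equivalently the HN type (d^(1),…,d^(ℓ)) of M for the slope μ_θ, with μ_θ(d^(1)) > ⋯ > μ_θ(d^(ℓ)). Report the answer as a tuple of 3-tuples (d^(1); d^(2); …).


Via rank(M_{q-1}∘⋯∘M_p): M ≅ I[1,1]^2, I[1,3], I[3,3]^3.
μ_θ-semistable layers: μ^(1)=5; μ^(2)=1; μ^(3)=-7

((0, 0, 4); (0, 1, 0); (3, 0, 0))


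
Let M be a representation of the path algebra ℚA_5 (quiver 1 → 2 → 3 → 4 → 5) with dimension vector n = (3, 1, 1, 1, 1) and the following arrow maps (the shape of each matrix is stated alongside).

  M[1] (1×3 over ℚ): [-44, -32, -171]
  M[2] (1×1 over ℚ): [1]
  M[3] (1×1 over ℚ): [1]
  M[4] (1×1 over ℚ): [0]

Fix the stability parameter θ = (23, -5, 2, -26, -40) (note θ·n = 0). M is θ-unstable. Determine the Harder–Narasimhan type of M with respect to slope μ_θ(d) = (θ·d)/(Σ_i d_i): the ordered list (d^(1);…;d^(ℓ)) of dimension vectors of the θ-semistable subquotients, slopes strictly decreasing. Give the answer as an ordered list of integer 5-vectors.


Barcode: M ≅ I[1,1]^2, I[1,4], I[5,5]. HN layers by μ_θ (3 steps, strictly decreasing):
  μ^(1)=23; μ^(2)=-3/2; μ^(3)=-40

((2, 0, 0, 0, 0); (1, 1, 1, 1, 0); (0, 0, 0, 0, 1))


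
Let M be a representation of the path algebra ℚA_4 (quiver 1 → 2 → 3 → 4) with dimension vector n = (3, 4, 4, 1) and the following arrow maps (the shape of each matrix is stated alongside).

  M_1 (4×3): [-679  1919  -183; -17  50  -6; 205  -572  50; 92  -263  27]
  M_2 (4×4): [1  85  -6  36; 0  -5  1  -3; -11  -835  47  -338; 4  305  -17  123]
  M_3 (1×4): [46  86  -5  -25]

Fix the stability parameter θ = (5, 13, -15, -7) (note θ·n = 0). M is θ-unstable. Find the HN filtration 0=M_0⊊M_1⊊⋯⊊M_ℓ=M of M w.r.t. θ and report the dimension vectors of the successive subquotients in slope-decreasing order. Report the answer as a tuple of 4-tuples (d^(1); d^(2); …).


Barcode: M ≅ I[1,3]^2, I[1,4], I[2,2], I[3,3]. HN layers by μ_θ (4 steps, strictly decreasing):
  μ^(1)=13; μ^(2)=1; μ^(3)=-1; μ^(4)=-15

((0, 1, 0, 0); (2, 2, 2, 0); (1, 1, 1, 1); (0, 0, 1, 0))


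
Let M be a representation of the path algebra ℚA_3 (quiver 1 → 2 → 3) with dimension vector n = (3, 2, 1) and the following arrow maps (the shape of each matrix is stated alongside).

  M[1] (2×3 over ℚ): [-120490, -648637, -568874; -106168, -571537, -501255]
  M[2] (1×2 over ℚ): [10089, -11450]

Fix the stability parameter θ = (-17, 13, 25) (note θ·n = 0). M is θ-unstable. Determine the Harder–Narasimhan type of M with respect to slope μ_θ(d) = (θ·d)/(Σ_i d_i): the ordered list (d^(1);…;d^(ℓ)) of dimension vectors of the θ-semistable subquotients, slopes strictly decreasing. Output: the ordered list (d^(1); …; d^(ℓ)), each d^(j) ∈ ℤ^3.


Barcode: M ≅ I[1,1], I[1,2], I[1,3]. HN layers by μ_θ (3 steps, strictly decreasing):
  μ^(1)=25; μ^(2)=13; μ^(3)=-17

((0, 0, 1); (0, 2, 0); (3, 0, 0))


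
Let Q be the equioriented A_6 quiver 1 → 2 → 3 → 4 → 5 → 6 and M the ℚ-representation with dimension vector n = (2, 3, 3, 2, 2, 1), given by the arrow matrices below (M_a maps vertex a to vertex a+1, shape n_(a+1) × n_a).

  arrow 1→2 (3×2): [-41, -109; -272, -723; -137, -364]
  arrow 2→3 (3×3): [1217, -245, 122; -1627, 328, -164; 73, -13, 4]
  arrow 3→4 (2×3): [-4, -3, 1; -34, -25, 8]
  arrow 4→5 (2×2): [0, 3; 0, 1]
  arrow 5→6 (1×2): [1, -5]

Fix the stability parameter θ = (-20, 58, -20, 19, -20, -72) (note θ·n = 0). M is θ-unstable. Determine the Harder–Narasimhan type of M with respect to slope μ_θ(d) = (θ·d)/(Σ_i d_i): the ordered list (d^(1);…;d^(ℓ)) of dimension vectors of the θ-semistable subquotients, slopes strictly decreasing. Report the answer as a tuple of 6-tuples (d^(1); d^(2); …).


Barcode: M ≅ I[1,4], I[1,6], I[2,3], I[5,5]. HN layers by μ_θ (3 steps, strictly decreasing):
  μ^(1)=19; μ^(2)=-7; μ^(3)=-20

((0, 2, 2, 1, 0, 0); (0, 1, 1, 1, 1, 1); (2, 0, 0, 0, 1, 0))


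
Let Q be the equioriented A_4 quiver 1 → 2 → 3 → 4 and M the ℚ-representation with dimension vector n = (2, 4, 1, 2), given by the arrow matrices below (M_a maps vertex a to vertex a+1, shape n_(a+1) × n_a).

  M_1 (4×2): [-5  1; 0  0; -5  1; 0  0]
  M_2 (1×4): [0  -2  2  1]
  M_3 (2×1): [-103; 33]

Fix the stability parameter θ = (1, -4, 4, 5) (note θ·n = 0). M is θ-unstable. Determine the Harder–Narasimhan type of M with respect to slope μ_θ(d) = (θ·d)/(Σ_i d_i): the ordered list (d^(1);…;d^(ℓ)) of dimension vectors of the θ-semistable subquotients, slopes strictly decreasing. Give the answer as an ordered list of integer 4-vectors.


Via rank(M_{q-1}∘⋯∘M_p): M ≅ I[1,1], I[1,4], I[2,2]^3, I[4,4].
μ_θ-semistable layers: μ^(1)=5; μ^(2)=4; μ^(3)=1; μ^(4)=-3/2; μ^(5)=-4

((0, 0, 0, 2); (0, 0, 1, 0); (1, 0, 0, 0); (1, 1, 0, 0); (0, 3, 0, 0))


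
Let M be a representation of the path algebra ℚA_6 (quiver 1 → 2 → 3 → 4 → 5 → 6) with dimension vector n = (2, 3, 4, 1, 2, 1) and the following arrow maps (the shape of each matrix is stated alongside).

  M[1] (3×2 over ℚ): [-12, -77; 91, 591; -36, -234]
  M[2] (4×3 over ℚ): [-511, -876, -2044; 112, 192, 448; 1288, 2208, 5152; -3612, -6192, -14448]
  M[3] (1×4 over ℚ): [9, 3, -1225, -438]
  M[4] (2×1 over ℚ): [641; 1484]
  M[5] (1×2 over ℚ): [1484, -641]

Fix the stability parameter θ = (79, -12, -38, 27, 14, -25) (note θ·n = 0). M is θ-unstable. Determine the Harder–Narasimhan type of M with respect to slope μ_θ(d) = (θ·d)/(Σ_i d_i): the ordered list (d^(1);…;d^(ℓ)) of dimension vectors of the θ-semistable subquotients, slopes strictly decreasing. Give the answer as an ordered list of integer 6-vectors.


Via rank(M_{q-1}∘⋯∘M_p): M ≅ I[1,2], I[1,5], I[2,2], I[3,3]^3, I[5,6].
μ_θ-semistable layers: μ^(1)=67/2; μ^(2)=41/2; μ^(3)=29/3; μ^(4)=-11/2; μ^(5)=-12; μ^(6)=-38

((1, 1, 0, 0, 0, 0); (0, 0, 0, 1, 1, 0); (1, 1, 1, 0, 0, 0); (0, 0, 0, 0, 1, 1); (0, 1, 0, 0, 0, 0); (0, 0, 3, 0, 0, 0))


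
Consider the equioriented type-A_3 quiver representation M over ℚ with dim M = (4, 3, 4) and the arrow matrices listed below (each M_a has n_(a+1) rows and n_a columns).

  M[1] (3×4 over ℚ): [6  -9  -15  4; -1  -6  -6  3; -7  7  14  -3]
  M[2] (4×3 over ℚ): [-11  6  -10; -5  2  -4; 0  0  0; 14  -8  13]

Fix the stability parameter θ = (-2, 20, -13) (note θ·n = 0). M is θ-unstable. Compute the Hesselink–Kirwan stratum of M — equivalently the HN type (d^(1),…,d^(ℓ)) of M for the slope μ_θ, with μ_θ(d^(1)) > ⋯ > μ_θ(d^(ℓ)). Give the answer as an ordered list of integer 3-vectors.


Barcode: M ≅ I[1,1], I[1,2], I[1,3]^2, I[3,3]^2. HN layers by μ_θ (4 steps, strictly decreasing):
  μ^(1)=20; μ^(2)=7/2; μ^(3)=-2; μ^(4)=-13

((0, 1, 0); (0, 2, 2); (4, 0, 0); (0, 0, 2))


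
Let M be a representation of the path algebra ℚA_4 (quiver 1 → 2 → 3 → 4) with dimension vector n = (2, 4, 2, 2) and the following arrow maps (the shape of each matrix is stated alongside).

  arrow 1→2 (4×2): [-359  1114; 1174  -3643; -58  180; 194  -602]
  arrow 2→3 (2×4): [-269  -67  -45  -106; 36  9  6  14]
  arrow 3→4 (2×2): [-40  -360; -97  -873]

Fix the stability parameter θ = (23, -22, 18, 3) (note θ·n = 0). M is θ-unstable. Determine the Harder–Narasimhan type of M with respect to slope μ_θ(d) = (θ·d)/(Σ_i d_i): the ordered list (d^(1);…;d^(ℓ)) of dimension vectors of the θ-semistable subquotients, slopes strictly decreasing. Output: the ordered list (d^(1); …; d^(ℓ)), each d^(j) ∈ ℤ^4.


Via rank(M_{q-1}∘⋯∘M_p): M ≅ I[1,3], I[1,4], I[2,2]^2, I[4,4].
μ_θ-semistable layers: μ^(1)=18; μ^(2)=21/2; μ^(3)=3; μ^(4)=1/2; μ^(5)=-22

((0, 0, 1, 0); (0, 0, 1, 1); (0, 0, 0, 1); (2, 2, 0, 0); (0, 2, 0, 0))


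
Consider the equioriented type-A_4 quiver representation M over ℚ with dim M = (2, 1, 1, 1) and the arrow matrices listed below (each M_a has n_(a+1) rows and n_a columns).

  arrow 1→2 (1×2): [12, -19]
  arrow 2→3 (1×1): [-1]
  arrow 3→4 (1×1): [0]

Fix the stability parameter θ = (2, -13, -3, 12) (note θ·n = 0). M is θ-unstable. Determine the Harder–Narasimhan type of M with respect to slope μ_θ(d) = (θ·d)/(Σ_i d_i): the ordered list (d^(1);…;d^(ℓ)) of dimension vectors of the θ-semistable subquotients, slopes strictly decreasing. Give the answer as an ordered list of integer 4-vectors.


Via rank(M_{q-1}∘⋯∘M_p): M ≅ I[1,1], I[1,3], I[4,4].
μ_θ-semistable layers: μ^(1)=12; μ^(2)=2; μ^(3)=-3; μ^(4)=-11/2

((0, 0, 0, 1); (1, 0, 0, 0); (0, 0, 1, 0); (1, 1, 0, 0))


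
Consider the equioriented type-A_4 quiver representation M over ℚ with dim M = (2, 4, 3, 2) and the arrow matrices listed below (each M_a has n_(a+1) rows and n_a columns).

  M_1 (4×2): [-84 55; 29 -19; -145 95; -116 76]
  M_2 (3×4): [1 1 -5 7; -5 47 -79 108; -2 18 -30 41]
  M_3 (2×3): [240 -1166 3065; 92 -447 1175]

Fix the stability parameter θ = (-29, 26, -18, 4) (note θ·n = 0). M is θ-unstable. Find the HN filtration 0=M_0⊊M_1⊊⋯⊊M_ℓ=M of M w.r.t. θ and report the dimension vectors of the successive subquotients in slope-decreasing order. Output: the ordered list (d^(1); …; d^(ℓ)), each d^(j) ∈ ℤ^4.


Interval decomposition of M: I[1,2], I[1,4], I[2,2], I[2,4], I[3,3].
HN type (ℓ=4): μ^(1)=26; μ^(2)=4; μ^(3)=-18; μ^(4)=-29

((0, 2, 0, 0); (0, 2, 2, 2); (0, 0, 1, 0); (2, 0, 0, 0))


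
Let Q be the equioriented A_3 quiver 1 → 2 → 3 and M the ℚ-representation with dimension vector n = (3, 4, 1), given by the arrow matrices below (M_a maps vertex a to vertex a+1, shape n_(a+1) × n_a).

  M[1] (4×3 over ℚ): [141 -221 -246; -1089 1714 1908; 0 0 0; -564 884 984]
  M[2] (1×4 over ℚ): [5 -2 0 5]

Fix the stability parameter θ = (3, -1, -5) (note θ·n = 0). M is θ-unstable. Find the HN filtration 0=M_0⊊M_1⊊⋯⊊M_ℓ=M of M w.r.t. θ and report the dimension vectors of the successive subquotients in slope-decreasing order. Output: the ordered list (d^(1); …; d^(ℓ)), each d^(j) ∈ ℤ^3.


Via rank(M_{q-1}∘⋯∘M_p): M ≅ I[1,1], I[1,2], I[1,3], I[2,2]^2.
μ_θ-semistable layers: μ^(1)=3; μ^(2)=1; μ^(3)=-1

((1, 0, 0); (1, 1, 0); (1, 3, 1))


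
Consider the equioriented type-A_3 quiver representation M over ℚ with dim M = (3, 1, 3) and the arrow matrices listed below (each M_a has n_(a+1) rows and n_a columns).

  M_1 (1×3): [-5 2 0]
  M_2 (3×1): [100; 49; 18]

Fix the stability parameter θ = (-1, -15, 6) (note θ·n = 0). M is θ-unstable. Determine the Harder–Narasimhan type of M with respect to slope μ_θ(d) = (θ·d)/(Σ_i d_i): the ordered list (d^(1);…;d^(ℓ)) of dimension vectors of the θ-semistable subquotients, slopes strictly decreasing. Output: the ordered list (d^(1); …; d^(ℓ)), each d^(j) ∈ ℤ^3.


Interval decomposition of M: I[1,1]^2, I[1,3], I[3,3]^2.
HN type (ℓ=3): μ^(1)=6; μ^(2)=-1; μ^(3)=-8

((0, 0, 3); (2, 0, 0); (1, 1, 0))


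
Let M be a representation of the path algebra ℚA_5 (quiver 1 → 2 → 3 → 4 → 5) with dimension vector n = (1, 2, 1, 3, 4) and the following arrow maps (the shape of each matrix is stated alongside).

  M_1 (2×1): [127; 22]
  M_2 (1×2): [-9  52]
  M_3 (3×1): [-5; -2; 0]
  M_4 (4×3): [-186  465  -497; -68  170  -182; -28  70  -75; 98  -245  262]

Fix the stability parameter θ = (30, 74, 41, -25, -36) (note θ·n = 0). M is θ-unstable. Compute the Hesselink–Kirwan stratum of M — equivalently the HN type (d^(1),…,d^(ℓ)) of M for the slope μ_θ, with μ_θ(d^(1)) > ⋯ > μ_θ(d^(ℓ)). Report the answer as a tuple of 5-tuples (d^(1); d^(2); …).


Barcode: M ≅ I[1,4], I[2,2], I[4,5]^2, I[5,5]^2. HN layers by μ_θ (4 steps, strictly decreasing):
  μ^(1)=74; μ^(2)=30; μ^(3)=-61/2; μ^(4)=-36

((0, 1, 0, 0, 0); (1, 1, 1, 1, 0); (0, 0, 0, 2, 2); (0, 0, 0, 0, 2))


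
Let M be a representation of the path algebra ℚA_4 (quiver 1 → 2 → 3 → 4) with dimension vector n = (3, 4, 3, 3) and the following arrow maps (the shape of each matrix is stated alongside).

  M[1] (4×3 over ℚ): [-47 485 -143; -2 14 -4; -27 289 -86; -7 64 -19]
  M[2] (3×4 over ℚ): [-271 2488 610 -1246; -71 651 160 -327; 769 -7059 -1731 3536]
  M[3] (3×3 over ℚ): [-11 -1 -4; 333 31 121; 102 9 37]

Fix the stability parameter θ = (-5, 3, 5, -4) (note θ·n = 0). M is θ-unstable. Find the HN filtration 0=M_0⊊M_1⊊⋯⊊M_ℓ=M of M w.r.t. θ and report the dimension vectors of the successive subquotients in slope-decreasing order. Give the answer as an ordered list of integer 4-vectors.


Via rank(M_{q-1}∘⋯∘M_p): M ≅ I[1,4]^3, I[2,2].
μ_θ-semistable layers: μ^(1)=3; μ^(2)=4/3; μ^(3)=-5

((0, 1, 0, 0); (0, 3, 3, 3); (3, 0, 0, 0))


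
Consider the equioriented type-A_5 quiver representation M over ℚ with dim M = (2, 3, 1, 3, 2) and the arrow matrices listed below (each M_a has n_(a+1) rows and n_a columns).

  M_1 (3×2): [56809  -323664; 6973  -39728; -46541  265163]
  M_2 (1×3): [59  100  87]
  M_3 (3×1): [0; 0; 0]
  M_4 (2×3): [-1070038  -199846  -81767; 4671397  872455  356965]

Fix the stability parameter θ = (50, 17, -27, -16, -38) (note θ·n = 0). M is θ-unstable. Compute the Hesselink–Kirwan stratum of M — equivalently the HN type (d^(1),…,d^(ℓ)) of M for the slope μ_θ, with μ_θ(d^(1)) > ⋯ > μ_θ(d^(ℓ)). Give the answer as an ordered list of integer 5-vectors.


Via rank(M_{q-1}∘⋯∘M_p): M ≅ I[1,2], I[1,3], I[2,2], I[4,4], I[4,5]^2.
μ_θ-semistable layers: μ^(1)=67/2; μ^(2)=17; μ^(3)=40/3; μ^(4)=-16; μ^(5)=-27

((1, 1, 0, 0, 0); (0, 1, 0, 0, 0); (1, 1, 1, 0, 0); (0, 0, 0, 1, 0); (0, 0, 0, 2, 2))


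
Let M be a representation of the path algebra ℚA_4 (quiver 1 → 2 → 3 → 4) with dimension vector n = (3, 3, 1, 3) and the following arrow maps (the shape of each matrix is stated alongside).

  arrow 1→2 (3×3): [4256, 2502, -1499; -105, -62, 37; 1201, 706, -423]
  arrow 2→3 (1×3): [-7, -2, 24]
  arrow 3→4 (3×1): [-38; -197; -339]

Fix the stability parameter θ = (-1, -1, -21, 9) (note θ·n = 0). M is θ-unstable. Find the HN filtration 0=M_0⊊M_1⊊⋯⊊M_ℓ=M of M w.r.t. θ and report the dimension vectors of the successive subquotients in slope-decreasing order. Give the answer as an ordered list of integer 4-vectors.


Interval decomposition of M: I[1,1], I[1,2], I[1,4], I[2,2], I[4,4]^2.
HN type (ℓ=3): μ^(1)=9; μ^(2)=-1; μ^(3)=-23/3

((0, 0, 0, 3); (2, 2, 0, 0); (1, 1, 1, 0))


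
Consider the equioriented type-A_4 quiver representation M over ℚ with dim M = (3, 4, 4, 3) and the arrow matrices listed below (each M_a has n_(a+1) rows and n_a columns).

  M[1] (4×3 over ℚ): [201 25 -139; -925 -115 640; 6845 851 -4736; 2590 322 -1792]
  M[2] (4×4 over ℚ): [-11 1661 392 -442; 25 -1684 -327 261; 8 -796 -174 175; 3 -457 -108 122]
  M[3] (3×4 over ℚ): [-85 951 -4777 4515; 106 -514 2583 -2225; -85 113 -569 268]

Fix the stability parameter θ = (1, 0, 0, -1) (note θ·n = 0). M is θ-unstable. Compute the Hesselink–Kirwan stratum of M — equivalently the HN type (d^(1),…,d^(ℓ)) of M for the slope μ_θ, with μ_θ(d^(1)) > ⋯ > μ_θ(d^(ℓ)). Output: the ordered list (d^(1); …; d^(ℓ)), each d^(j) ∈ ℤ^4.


Via rank(M_{q-1}∘⋯∘M_p): M ≅ I[1,1], I[1,2], I[1,4], I[2,4]^2, I[3,3].
μ_θ-semistable layers: μ^(1)=1; μ^(2)=1/2; μ^(3)=0; μ^(4)=-1/3

((1, 0, 0, 0); (1, 1, 0, 0); (1, 1, 2, 1); (0, 2, 2, 2))


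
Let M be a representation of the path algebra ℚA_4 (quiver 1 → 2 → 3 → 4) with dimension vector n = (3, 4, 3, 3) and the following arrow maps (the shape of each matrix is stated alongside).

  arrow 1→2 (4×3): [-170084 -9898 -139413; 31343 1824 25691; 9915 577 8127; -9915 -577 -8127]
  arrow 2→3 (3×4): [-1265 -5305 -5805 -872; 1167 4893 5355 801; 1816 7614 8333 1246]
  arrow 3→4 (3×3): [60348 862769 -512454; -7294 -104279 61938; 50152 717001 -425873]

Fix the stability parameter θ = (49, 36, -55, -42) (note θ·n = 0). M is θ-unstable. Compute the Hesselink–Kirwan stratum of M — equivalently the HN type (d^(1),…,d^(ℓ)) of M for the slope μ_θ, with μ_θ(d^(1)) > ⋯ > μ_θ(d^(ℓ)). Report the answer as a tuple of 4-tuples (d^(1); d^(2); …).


Via rank(M_{q-1}∘⋯∘M_p): M ≅ I[1,2], I[1,4]^2, I[2,4].
μ_θ-semistable layers: μ^(1)=85/2; μ^(2)=-3; μ^(3)=-61/3

((1, 1, 0, 0); (2, 2, 2, 2); (0, 1, 1, 1))


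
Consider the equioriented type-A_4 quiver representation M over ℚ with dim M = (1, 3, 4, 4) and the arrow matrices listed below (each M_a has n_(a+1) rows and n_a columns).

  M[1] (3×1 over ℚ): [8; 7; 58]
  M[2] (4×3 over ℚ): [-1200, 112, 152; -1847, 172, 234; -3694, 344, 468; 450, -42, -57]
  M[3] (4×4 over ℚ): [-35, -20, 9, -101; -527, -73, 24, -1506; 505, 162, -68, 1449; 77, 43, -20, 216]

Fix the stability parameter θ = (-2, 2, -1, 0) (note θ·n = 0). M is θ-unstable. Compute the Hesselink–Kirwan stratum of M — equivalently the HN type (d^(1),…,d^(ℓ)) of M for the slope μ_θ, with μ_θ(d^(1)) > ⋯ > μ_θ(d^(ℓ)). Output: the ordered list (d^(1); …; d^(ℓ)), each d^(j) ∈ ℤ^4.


Interval decomposition of M: I[1,2], I[2,4]^2, I[3,4]^2.
HN type (ℓ=5): μ^(1)=2; μ^(2)=1/3; μ^(3)=0; μ^(4)=-1; μ^(5)=-2

((0, 1, 0, 0); (0, 2, 2, 2); (0, 0, 0, 2); (0, 0, 2, 0); (1, 0, 0, 0))


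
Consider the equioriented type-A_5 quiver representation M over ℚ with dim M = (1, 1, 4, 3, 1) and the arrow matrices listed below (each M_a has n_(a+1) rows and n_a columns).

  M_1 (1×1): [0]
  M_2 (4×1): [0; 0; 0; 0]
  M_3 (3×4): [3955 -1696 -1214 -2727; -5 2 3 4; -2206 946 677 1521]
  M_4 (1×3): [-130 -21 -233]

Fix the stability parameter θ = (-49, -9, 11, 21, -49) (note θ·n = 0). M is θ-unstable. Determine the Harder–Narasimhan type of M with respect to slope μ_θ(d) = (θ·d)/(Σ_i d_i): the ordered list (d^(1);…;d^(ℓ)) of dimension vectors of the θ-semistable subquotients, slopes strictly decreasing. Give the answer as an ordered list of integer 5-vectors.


Barcode: M ≅ I[1,1], I[2,2], I[3,3]^2, I[3,4], I[3,5], I[4,4]. HN layers by μ_θ (5 steps, strictly decreasing):
  μ^(1)=21; μ^(2)=11; μ^(3)=-17/3; μ^(4)=-9; μ^(5)=-49

((0, 0, 0, 2, 0); (0, 0, 3, 0, 0); (0, 0, 1, 1, 1); (0, 1, 0, 0, 0); (1, 0, 0, 0, 0))


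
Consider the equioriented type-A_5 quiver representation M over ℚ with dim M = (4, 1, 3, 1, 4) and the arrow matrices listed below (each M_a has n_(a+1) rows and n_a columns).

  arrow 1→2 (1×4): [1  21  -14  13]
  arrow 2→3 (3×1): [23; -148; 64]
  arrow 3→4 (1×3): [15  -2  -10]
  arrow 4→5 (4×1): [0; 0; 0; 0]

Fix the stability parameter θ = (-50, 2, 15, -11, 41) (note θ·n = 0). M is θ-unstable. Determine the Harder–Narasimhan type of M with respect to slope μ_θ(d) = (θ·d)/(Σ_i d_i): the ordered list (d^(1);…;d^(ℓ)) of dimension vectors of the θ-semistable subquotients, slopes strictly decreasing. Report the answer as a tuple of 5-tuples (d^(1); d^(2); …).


Interval decomposition of M: I[1,1]^3, I[1,4], I[3,3]^2, I[5,5]^4.
HN type (ℓ=4): μ^(1)=41; μ^(2)=15; μ^(3)=2; μ^(4)=-50

((0, 0, 0, 0, 4); (0, 0, 2, 0, 0); (0, 1, 1, 1, 0); (4, 0, 0, 0, 0))


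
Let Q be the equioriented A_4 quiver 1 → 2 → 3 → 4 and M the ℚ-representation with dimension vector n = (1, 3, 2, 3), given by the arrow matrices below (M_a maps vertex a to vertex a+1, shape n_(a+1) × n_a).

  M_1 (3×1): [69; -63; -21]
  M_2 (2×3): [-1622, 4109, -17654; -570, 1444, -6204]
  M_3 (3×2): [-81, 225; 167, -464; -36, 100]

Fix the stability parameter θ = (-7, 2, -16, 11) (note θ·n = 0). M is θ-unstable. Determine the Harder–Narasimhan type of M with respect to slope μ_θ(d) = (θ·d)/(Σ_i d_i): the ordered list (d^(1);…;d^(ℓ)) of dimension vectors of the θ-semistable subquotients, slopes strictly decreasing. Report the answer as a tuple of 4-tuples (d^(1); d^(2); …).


Barcode: M ≅ I[1,4], I[2,2], I[2,4], I[4,4]. HN layers by μ_θ (3 steps, strictly decreasing):
  μ^(1)=11; μ^(2)=2; μ^(3)=-7

((0, 0, 0, 3); (0, 1, 0, 0); (1, 2, 2, 0))


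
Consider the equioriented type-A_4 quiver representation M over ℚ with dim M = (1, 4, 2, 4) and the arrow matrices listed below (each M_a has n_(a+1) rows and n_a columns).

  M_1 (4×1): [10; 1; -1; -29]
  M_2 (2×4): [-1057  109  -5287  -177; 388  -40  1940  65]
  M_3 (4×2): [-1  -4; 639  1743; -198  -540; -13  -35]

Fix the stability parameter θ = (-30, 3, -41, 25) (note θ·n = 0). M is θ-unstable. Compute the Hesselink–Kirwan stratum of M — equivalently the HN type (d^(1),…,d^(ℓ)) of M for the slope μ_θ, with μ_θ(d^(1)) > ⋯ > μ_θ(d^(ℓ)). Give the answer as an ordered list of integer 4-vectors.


Interval decomposition of M: I[1,4], I[2,2]^2, I[2,4], I[4,4]^2.
HN type (ℓ=4): μ^(1)=25; μ^(2)=3; μ^(3)=-19; μ^(4)=-30

((0, 0, 0, 4); (0, 2, 0, 0); (0, 2, 2, 0); (1, 0, 0, 0))


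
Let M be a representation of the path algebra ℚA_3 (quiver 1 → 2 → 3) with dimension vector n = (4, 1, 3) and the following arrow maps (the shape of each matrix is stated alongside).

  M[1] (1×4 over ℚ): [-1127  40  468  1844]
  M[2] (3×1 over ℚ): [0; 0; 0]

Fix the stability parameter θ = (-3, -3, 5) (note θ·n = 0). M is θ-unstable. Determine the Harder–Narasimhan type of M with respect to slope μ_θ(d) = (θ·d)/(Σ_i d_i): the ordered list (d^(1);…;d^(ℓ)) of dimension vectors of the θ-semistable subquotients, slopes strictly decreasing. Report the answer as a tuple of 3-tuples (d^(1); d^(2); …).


Via rank(M_{q-1}∘⋯∘M_p): M ≅ I[1,1]^3, I[1,2], I[3,3]^3.
μ_θ-semistable layers: μ^(1)=5; μ^(2)=-3

((0, 0, 3); (4, 1, 0))
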